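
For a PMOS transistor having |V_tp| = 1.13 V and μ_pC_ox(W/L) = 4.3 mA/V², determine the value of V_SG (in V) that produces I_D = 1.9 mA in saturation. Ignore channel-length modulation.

In saturation I_D = ½ k_p (V_SG − |V_tp|)², so V_SG − |V_tp| = √(2 I_D / k_p) = √(2 × 1.9 / 4.3) = 0.94 V.
V_SG = 1.13 + 0.94 = 2.07 V.

V_SG = 2.07 V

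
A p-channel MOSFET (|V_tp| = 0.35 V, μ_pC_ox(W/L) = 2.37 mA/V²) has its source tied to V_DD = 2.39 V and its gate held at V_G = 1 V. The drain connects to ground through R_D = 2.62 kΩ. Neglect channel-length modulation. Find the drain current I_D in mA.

V_SG = V_DD − V_G = 2.39 − 1 = 1.39 V, so V_ov = 1.39 − 0.35 = 1.04 V.
Assume saturation: I_D = ½ k_p V_ov² = 0.5 × 2.37 × 1.04² = 1.28 mA, giving V_SD = V_DD − I_D R_D = 2.39 − 1.28 × 2.62 = -0.968 V.
But -0.968 V < V_ov = 1.04 V, so the device is actually in triode.
In triode I_D = k_p[V_ov V_SD − ½ V_SD²] and I_D = (V_DD − V_SD)/R_D. Equating: 3.1 V_SD² − 7.458 V_SD + 2.39 = 0, giving V_SD = 0.381 V (the root below V_ov).
I_D = (2.39 − 0.381) / 2.62 = 0.767 mA.

I_D = 0.767 mA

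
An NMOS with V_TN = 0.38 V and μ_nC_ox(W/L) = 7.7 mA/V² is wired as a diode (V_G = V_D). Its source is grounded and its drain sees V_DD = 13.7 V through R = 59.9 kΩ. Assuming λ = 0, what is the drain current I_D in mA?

With gate tied to drain, V_GS = V_DS ≥ V_GS − V_TN, so the device is in saturation.
KCL at the drain: ½ k_n (V_GS − V_TN)² = (V_DD − V_GS)/R.
Let x = V_GS − 0.38. Then 231 x² + x − 13.32 = 0, giving x = 0.238 V (positive root), so V_GS = 0.618 V.
I_D = (V_DD − V_GS)/R = (13.7 − 0.618) / 59.9 = 0.218 mA.

I_D = 0.218 mA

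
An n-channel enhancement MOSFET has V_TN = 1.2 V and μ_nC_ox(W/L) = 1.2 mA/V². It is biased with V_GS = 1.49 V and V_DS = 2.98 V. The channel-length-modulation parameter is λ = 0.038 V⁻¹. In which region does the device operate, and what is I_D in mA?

V_ov = V_GS − V_TN = 1.49 − 1.2 = 0.29 V.
Since V_DS = 2.98 V ≥ V_ov = 0.29 V, the device is in saturation.
I_D = ½ k_n V_ov² (1 + λ V_DS) = 0.5 × 1.2 × 0.29² × (1 + 0.038 × 2.98) = 0.0562 mA.

Saturation; I_D = 0.0562 mA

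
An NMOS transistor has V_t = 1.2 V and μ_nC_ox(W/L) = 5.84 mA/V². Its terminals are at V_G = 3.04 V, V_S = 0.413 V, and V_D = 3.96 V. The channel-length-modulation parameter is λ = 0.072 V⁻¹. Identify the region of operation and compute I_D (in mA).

Saturation; I_D = 7.46 mA

V_GS = V_G − V_S = 3.04 − 0.413 = 2.63 V; V_DS = V_D − V_S = 3.96 − 0.413 = 3.55 V.
V_ov = V_GS − V_t = 2.63 − 1.2 = 1.43 V.
Since V_DS = 3.55 V ≥ V_ov = 1.43 V, the device is in saturation.
I_D = ½ k_n V_ov² (1 + λ V_DS) = 0.5 × 5.84 × 1.43² × (1 + 0.072 × 3.55) = 7.46 mA.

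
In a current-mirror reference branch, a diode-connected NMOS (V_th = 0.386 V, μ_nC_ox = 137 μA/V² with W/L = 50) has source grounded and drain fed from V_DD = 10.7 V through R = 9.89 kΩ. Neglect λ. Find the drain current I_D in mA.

I_D = 0.989 mA

With gate tied to drain, V_GS = V_DS ≥ V_GS − V_th, so the device is in saturation.
k_n = μ_nC_ox · (W/L) = 6.85 mA/V².
KCL at the drain: ½ k_n (V_GS − V_th)² = (V_DD − V_GS)/R.
Let x = V_GS − 0.386. Then 33.9 x² + x − 10.31 = 0, giving x = 0.537 V (positive root), so V_GS = 0.923 V.
I_D = (V_DD − V_GS)/R = (10.7 − 0.923) / 9.89 = 0.989 mA.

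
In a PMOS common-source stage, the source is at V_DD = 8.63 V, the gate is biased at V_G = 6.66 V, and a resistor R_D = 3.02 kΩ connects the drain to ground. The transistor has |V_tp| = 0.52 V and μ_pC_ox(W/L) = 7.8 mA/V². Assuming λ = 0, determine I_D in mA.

V_SG = V_DD − V_G = 8.63 − 6.66 = 1.97 V, so V_ov = 1.97 − 0.52 = 1.45 V.
Assume saturation: I_D = ½ k_p V_ov² = 0.5 × 7.8 × 1.45² = 8.2 mA, giving V_SD = V_DD − I_D R_D = 8.63 − 8.2 × 3.02 = -16.1 V.
But -16.1 V < V_ov = 1.45 V, so the device is actually in triode.
In triode I_D = k_p[V_ov V_SD − ½ V_SD²] and I_D = (V_DD − V_SD)/R_D. Equating: 11.8 V_SD² − 35.16 V_SD + 8.63 = 0, giving V_SD = 0.27 V (the root below V_ov).
I_D = (8.63 − 0.27) / 3.02 = 2.77 mA.

I_D = 2.77 mA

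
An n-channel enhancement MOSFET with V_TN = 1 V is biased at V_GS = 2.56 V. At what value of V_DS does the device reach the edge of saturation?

The boundary between triode and saturation is V_DS = V_GS − V_TN = V_ov.
V_ov = 2.56 − 1 = 1.56 V.

V_DS,sat = 1.56 V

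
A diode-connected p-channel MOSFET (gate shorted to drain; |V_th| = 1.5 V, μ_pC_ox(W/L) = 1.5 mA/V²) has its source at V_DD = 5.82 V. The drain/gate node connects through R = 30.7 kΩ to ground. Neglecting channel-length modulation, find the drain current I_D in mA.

With gate tied to drain, V_SG = V_SD ≥ V_SG − |V_th|, so the device is in saturation.
KCL at the drain: ½ k_p (V_SG − |V_th|)² = (V_DD − V_SG)/R.
Let x = V_SG − 1.5. Then 23 x² + x − 4.32 = 0, giving x = 0.412 V (positive root), so V_SG = 1.91 V.
I_D = (V_DD − V_SG)/R = (5.82 − 1.91) / 30.7 = 0.127 mA.

I_D = 0.127 mA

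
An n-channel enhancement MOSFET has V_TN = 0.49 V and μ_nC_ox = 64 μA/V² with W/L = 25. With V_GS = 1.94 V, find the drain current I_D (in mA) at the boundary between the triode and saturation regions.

I_D = 1.68 mA

At the boundary V_DS = V_ov = V_GS − V_TN = 1.94 − 0.49 = 1.45 V.
k_n = μ_nC_ox · (W/L) = 1.6 mA/V².
I_D = ½ k_n V_ov² = 0.5 × 1.6 × 1.45² = 1.68 mA.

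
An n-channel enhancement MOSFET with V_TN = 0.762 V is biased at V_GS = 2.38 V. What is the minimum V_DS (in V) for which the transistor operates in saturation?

The boundary between triode and saturation is V_DS = V_GS − V_TN = V_ov.
V_ov = 2.38 − 0.762 = 1.62 V.

V_DS,sat = 1.62 V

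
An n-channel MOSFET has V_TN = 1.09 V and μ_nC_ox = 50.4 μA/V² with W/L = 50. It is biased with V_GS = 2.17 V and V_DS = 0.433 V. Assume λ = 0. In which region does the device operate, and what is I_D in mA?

Triode; I_D = 0.942 mA

k_n = μ_nC_ox · (W/L) = 2.52 mA/V².
V_ov = V_GS − V_TN = 2.17 − 1.09 = 1.08 V.
Since V_DS = 0.433 V < V_ov = 1.08 V, the device is in the triode region.
I_D = k_n [V_ov · V_DS − ½ V_DS²] = 2.52 × [1.08 × 0.433 − 0.5 × 0.433²] = 0.942 mA.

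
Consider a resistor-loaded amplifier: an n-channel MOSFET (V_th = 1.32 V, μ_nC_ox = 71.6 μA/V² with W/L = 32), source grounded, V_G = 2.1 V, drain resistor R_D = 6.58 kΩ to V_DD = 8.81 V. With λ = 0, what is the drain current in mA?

I_D = 0.697 mA

V_GS = V_G = 2.1 V, so V_ov = 2.1 − 1.32 = 0.78 V.
k_n = μ_nC_ox · (W/L) = 2.291 mA/V².
Assume saturation: I_D = ½ k_n V_ov² = 0.5 × 2.291 × 0.78² = 0.697 mA, giving V_DS = V_DD − I_D R_D = 8.81 − 0.697 × 6.58 = 4.22 V.
V_DS = 4.22 V ≥ V_ov = 0.78 V, confirming saturation.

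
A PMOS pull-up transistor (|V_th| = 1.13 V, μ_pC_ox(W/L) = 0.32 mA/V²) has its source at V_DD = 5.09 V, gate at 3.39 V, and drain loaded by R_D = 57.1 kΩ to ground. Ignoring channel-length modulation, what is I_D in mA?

I_D = 0.0520 mA

V_SG = V_DD − V_G = 5.09 − 3.39 = 1.7 V, so V_ov = 1.7 − 1.13 = 0.57 V.
Assume saturation: I_D = ½ k_p V_ov² = 0.5 × 0.32 × 0.57² = 0.052 mA, giving V_SD = V_DD − I_D R_D = 5.09 − 0.052 × 57.1 = 2.12 V.
V_SD = 2.12 V ≥ V_ov = 0.57 V, confirming saturation.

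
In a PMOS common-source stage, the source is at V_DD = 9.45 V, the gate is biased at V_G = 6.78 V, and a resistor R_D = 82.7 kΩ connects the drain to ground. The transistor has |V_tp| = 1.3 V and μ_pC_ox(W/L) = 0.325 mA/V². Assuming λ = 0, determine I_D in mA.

I_D = 0.111 mA

V_SG = V_DD − V_G = 9.45 − 6.78 = 2.67 V, so V_ov = 2.67 − 1.3 = 1.37 V.
Assume saturation: I_D = ½ k_p V_ov² = 0.5 × 0.325 × 1.37² = 0.305 mA, giving V_SD = V_DD − I_D R_D = 9.45 − 0.305 × 82.7 = -15.8 V.
But -15.8 V < V_ov = 1.37 V, so the device is actually in triode.
In triode I_D = k_p[V_ov V_SD − ½ V_SD²] and I_D = (V_DD − V_SD)/R_D. Equating: 13.4 V_SD² − 37.82 V_SD + 9.45 = 0, giving V_SD = 0.277 V (the root below V_ov).
I_D = (9.45 − 0.277) / 82.7 = 0.111 mA.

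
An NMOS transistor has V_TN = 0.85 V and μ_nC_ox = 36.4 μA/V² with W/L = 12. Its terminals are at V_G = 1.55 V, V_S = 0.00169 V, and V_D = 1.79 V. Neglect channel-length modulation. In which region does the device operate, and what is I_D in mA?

V_GS = V_G − V_S = 1.55 − 0.00169 = 1.55 V; V_DS = V_D − V_S = 1.79 − 0.00169 = 1.79 V.
k_n = μ_nC_ox · (W/L) = 0.4368 mA/V².
V_ov = V_GS − V_TN = 1.55 − 0.85 = 0.698 V.
Since V_DS = 1.79 V ≥ V_ov = 0.698 V, the device is in saturation.
I_D = ½ k_n V_ov² = 0.5 × 0.4368 × 0.698² = 0.106 mA.

Saturation; I_D = 0.106 mA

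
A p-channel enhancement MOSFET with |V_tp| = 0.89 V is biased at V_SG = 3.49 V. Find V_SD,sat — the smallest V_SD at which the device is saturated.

The boundary between triode and saturation is V_SD = V_SG − |V_tp| = V_ov.
V_ov = 3.49 − 0.89 = 2.6 V.

V_SD,sat = 2.60 V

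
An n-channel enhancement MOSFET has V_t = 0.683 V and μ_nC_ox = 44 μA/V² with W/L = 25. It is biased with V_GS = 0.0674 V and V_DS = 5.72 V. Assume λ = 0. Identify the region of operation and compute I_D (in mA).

V_GS = 0.0674 V < V_t = 0.683 V, so the transistor is in cutoff.

Cutoff; I_D = 0 mA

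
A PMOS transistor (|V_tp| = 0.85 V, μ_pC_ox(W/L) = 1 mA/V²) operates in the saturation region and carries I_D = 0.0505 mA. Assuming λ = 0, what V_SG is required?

In saturation I_D = ½ k_p (V_SG − |V_tp|)², so V_SG − |V_tp| = √(2 I_D / k_p) = √(2 × 0.0505 / 1) = 0.318 V.
V_SG = 0.85 + 0.318 = 1.17 V.

V_SG = 1.17 V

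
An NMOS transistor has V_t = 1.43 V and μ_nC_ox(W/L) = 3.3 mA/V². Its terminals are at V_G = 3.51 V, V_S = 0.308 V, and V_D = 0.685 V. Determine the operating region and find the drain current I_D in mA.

Triode; I_D = 1.97 mA

V_GS = V_G − V_S = 3.51 − 0.308 = 3.2 V; V_DS = V_D − V_S = 0.685 − 0.308 = 0.377 V.
V_ov = V_GS − V_t = 3.2 − 1.43 = 1.77 V.
Since V_DS = 0.377 V < V_ov = 1.77 V, the device is in the triode region.
I_D = k_n [V_ov · V_DS − ½ V_DS²] = 3.3 × [1.77 × 0.377 − 0.5 × 0.377²] = 1.97 mA.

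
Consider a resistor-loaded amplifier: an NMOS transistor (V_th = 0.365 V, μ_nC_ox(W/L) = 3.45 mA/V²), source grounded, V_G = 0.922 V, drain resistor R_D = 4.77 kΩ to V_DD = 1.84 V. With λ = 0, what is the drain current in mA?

V_GS = V_G = 0.922 V, so V_ov = 0.922 − 0.365 = 0.557 V.
Assume saturation: I_D = ½ k_n V_ov² = 0.5 × 3.45 × 0.557² = 0.535 mA, giving V_DS = V_DD − I_D R_D = 1.84 − 0.535 × 4.77 = -0.713 V.
But -0.713 V < V_ov = 0.557 V, so the device is actually in triode.
In triode I_D = k_n[V_ov V_DS − ½ V_DS²] and I_D = (V_DD − V_DS)/R_D. Equating: 8.23 V_DS² − 10.17 V_DS + 1.84 = 0, giving V_DS = 0.22 V (the root below V_ov).
I_D = (1.84 − 0.22) / 4.77 = 0.34 mA.

I_D = 0.340 mA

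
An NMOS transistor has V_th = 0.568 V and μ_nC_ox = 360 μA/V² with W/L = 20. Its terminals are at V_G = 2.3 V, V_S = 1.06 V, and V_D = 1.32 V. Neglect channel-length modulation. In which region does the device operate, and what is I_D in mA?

Triode; I_D = 1.01 mA

V_GS = V_G − V_S = 2.3 − 1.06 = 1.24 V; V_DS = V_D − V_S = 1.32 − 1.06 = 0.26 V.
k_n = μ_nC_ox · (W/L) = 7.2 mA/V².
V_ov = V_GS − V_th = 1.24 − 0.568 = 0.672 V.
Since V_DS = 0.26 V < V_ov = 0.672 V, the device is in the triode region.
I_D = k_n [V_ov · V_DS − ½ V_DS²] = 7.2 × [0.672 × 0.26 − 0.5 × 0.26²] = 1.01 mA.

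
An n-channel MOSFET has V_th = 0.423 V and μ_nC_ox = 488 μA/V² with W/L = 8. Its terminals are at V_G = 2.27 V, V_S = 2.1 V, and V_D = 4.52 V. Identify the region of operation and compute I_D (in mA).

Cutoff; I_D = 0 mA

V_GS = V_G − V_S = 2.27 − 2.1 = 0.17 V; V_DS = V_D − V_S = 4.52 − 2.1 = 2.42 V.
V_GS = 0.17 V < V_th = 0.423 V, so the transistor is in cutoff.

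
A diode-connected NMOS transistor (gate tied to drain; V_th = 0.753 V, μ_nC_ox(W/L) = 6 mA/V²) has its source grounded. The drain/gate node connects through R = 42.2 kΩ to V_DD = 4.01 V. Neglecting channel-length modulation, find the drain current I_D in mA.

With gate tied to drain, V_GS = V_DS ≥ V_GS − V_th, so the device is in saturation.
KCL at the drain: ½ k_n (V_GS − V_th)² = (V_DD − V_GS)/R.
Let x = V_GS − 0.753. Then 127 x² + x − 3.257 = 0, giving x = 0.156 V (positive root), so V_GS = 0.909 V.
I_D = (V_DD − V_GS)/R = (4.01 − 0.909) / 42.2 = 0.0735 mA.

I_D = 0.0735 mA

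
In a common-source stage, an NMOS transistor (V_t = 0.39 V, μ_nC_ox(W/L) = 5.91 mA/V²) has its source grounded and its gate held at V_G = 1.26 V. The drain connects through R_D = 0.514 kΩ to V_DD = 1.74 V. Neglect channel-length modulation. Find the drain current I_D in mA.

I_D = 2.10 mA

V_GS = V_G = 1.26 V, so V_ov = 1.26 − 0.39 = 0.87 V.
Assume saturation: I_D = ½ k_n V_ov² = 0.5 × 5.91 × 0.87² = 2.24 mA, giving V_DS = V_DD − I_D R_D = 1.74 − 2.24 × 0.514 = 0.59 V.
But 0.59 V < V_ov = 0.87 V, so the device is actually in triode.
In triode I_D = k_n[V_ov V_DS − ½ V_DS²] and I_D = (V_DD − V_DS)/R_D. Equating: 1.52 V_DS² − 3.643 V_DS + 1.74 = 0, giving V_DS = 0.658 V (the root below V_ov).
I_D = (1.74 − 0.658) / 0.514 = 2.1 mA.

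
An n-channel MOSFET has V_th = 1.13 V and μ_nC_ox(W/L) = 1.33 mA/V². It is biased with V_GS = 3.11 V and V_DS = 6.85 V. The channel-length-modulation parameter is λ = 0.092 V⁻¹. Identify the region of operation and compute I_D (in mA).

Saturation; I_D = 4.25 mA

V_ov = V_GS − V_th = 3.11 − 1.13 = 1.98 V.
Since V_DS = 6.85 V ≥ V_ov = 1.98 V, the device is in saturation.
I_D = ½ k_n V_ov² (1 + λ V_DS) = 0.5 × 1.33 × 1.98² × (1 + 0.092 × 6.85) = 4.25 mA.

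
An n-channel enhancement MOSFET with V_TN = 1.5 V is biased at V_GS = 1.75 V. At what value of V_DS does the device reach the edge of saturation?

V_DS,sat = 0.250 V

The boundary between triode and saturation is V_DS = V_GS − V_TN = V_ov.
V_ov = 1.75 − 1.5 = 0.25 V.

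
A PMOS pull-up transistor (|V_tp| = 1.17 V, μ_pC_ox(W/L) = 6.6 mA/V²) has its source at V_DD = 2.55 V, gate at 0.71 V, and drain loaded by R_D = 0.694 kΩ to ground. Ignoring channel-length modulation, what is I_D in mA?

I_D = 1.48 mA

V_SG = V_DD − V_G = 2.55 − 0.71 = 1.84 V, so V_ov = 1.84 − 1.17 = 0.67 V.
Assume saturation: I_D = ½ k_p V_ov² = 0.5 × 6.6 × 0.67² = 1.48 mA, giving V_SD = V_DD − I_D R_D = 2.55 − 1.48 × 0.694 = 1.52 V.
V_SD = 1.52 V ≥ V_ov = 0.67 V, confirming saturation.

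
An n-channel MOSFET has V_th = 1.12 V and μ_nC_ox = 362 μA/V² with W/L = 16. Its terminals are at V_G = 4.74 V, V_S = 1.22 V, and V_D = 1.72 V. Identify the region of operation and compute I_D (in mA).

V_GS = V_G − V_S = 4.74 − 1.22 = 3.52 V; V_DS = V_D − V_S = 1.72 − 1.22 = 0.5 V.
k_n = μ_nC_ox · (W/L) = 5.792 mA/V².
V_ov = V_GS − V_th = 3.52 − 1.12 = 2.4 V.
Since V_DS = 0.5 V < V_ov = 2.4 V, the device is in the triode region.
I_D = k_n [V_ov · V_DS − ½ V_DS²] = 5.792 × [2.4 × 0.5 − 0.5 × 0.5²] = 6.23 mA.

Triode; I_D = 6.23 mA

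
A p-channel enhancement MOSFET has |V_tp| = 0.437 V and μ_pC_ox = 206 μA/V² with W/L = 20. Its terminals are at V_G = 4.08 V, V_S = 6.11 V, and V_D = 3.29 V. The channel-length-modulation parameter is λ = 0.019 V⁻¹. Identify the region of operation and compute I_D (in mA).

Saturation; I_D = 5.51 mA

V_SG = V_S − V_G = 6.11 − 4.08 = 2.03 V; V_SD = V_S − V_D = 6.11 − 3.29 = 2.82 V.
k_p = μ_pC_ox · (W/L) = 4.12 mA/V².
V_ov = V_SG − |V_tp| = 2.03 − 0.437 = 1.59 V.
Since V_SD = 2.82 V ≥ V_ov = 1.59 V, the device is in saturation.
I_D = ½ k_p V_ov² (1 + λ V_SD) = 0.5 × 4.12 × 1.59² × (1 + 0.019 × 2.82) = 5.51 mA.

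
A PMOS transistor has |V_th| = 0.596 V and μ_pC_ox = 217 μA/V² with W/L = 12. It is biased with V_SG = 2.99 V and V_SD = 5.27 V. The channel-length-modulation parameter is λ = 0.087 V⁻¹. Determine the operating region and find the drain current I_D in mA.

Saturation; I_D = 10.9 mA

k_p = μ_pC_ox · (W/L) = 2.604 mA/V².
V_ov = V_SG − |V_th| = 2.99 − 0.596 = 2.39 V.
Since V_SD = 5.27 V ≥ V_ov = 2.39 V, the device is in saturation.
I_D = ½ k_p V_ov² (1 + λ V_SD) = 0.5 × 2.604 × 2.39² × (1 + 0.087 × 5.27) = 10.9 mA.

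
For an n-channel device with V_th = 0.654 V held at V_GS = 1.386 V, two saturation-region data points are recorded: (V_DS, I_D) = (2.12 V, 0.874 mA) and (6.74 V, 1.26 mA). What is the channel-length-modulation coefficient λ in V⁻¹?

λ = 0.120 V⁻¹

With V_GS fixed, I_D ∝ (1 + λ V_DS) in saturation, so I_D2/I_D1 = (1 + λ V_DS2)/(1 + λ V_DS1).
1.26/0.874 = 1.442 = (1 + 6.74 λ)/(1 + 2.12 λ).
Solving: λ (I_D1 V_DS2 − I_D2 V_DS1) = I_D2 − I_D1, so λ = (1.26 − 0.874) / (0.874 × 6.74 − 1.26 × 2.12) = 0.386 / 3.22 = 0.12 V⁻¹.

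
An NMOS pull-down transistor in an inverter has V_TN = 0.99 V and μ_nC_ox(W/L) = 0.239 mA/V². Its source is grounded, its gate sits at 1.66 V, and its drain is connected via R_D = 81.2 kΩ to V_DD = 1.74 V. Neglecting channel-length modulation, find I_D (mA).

I_D = 0.0197 mA

V_GS = V_G = 1.66 V, so V_ov = 1.66 − 0.99 = 0.67 V.
Assume saturation: I_D = ½ k_n V_ov² = 0.5 × 0.239 × 0.67² = 0.0536 mA, giving V_DS = V_DD − I_D R_D = 1.74 − 0.0536 × 81.2 = -2.62 V.
But -2.62 V < V_ov = 0.67 V, so the device is actually in triode.
In triode I_D = k_n[V_ov V_DS − ½ V_DS²] and I_D = (V_DD − V_DS)/R_D. Equating: 9.7 V_DS² − 14 V_DS + 1.74 = 0, giving V_DS = 0.137 V (the root below V_ov).
I_D = (1.74 − 0.137) / 81.2 = 0.0197 mA.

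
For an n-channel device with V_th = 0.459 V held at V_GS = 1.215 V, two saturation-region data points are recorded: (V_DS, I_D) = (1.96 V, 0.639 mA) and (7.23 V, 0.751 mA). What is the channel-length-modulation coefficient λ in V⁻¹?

With V_GS fixed, I_D ∝ (1 + λ V_DS) in saturation, so I_D2/I_D1 = (1 + λ V_DS2)/(1 + λ V_DS1).
0.751/0.639 = 1.175 = (1 + 7.23 λ)/(1 + 1.96 λ).
Solving: λ (I_D1 V_DS2 − I_D2 V_DS1) = I_D2 − I_D1, so λ = (0.751 − 0.639) / (0.639 × 7.23 − 0.751 × 1.96) = 0.112 / 3.15 = 0.0356 V⁻¹.

λ = 0.0356 V⁻¹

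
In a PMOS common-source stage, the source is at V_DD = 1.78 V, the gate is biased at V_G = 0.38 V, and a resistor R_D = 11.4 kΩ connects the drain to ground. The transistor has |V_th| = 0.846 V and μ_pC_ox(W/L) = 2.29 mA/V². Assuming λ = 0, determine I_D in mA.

I_D = 0.145 mA

V_SG = V_DD − V_G = 1.78 − 0.38 = 1.4 V, so V_ov = 1.4 − 0.846 = 0.554 V.
Assume saturation: I_D = ½ k_p V_ov² = 0.5 × 2.29 × 0.554² = 0.351 mA, giving V_SD = V_DD − I_D R_D = 1.78 − 0.351 × 11.4 = -2.23 V.
But -2.23 V < V_ov = 0.554 V, so the device is actually in triode.
In triode I_D = k_p[V_ov V_SD − ½ V_SD²] and I_D = (V_DD − V_SD)/R_D. Equating: 13.1 V_SD² − 15.46 V_SD + 1.78 = 0, giving V_SD = 0.129 V (the root below V_ov).
I_D = (1.78 − 0.129) / 11.4 = 0.145 mA.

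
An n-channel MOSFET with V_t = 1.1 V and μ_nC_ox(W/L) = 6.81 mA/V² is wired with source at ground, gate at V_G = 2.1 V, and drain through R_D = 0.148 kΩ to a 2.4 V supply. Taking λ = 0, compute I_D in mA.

I_D = 3.40 mA

V_GS = V_G = 2.1 V, so V_ov = 2.1 − 1.1 = 1 V.
Assume saturation: I_D = ½ k_n V_ov² = 0.5 × 6.81 × 1² = 3.4 mA, giving V_DS = V_DD − I_D R_D = 2.4 − 3.4 × 0.148 = 1.9 V.
V_DS = 1.9 V ≥ V_ov = 1 V, confirming saturation.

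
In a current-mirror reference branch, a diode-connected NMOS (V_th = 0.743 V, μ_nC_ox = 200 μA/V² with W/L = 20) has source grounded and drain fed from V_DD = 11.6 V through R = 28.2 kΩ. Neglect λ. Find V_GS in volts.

With gate tied to drain, V_GS = V_DS ≥ V_GS − V_th, so the device is in saturation.
k_n = μ_nC_ox · (W/L) = 4 mA/V².
KCL at the drain: ½ k_n (V_GS − V_th)² = (V_DD − V_GS)/R.
Let x = V_GS − 0.743. Then 56.4 x² + x − 10.86 = 0, giving x = 0.43 V (positive root), so V_GS = 1.17 V.
I_D = (V_DD − V_GS)/R = (11.6 − 1.17) / 28.2 = 0.37 mA.

V_GS = 1.17 V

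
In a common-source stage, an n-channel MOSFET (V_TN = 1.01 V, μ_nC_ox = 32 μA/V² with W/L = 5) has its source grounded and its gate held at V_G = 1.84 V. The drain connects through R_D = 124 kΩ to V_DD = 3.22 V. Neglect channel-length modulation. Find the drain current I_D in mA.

I_D = 0.0243 mA

V_GS = V_G = 1.84 V, so V_ov = 1.84 − 1.01 = 0.83 V.
k_n = μ_nC_ox · (W/L) = 0.16 mA/V².
Assume saturation: I_D = ½ k_n V_ov² = 0.5 × 0.16 × 0.83² = 0.0551 mA, giving V_DS = V_DD − I_D R_D = 3.22 − 0.0551 × 124 = -3.61 V.
But -3.61 V < V_ov = 0.83 V, so the device is actually in triode.
In triode I_D = k_n[V_ov V_DS − ½ V_DS²] and I_D = (V_DD − V_DS)/R_D. Equating: 9.92 V_DS² − 17.47 V_DS + 3.22 = 0, giving V_DS = 0.209 V (the root below V_ov).
I_D = (3.22 − 0.209) / 124 = 0.0243 mA.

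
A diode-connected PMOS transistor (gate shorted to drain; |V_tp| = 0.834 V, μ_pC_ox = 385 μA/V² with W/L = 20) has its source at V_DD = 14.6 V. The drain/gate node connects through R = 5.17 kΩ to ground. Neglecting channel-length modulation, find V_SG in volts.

With gate tied to drain, V_SG = V_SD ≥ V_SG − |V_tp|, so the device is in saturation.
k_p = μ_pC_ox · (W/L) = 7.7 mA/V².
KCL at the drain: ½ k_p (V_SG − |V_tp|)² = (V_DD − V_SG)/R.
Let x = V_SG − 0.834. Then 19.9 x² + x − 13.77 = 0, giving x = 0.807 V (positive root), so V_SG = 1.64 V.
I_D = (V_DD − V_SG)/R = (14.6 − 1.64) / 5.17 = 2.51 mA.

V_SG = 1.64 V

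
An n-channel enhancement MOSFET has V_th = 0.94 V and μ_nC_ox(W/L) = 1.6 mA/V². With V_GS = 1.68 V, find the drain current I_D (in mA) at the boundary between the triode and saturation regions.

At the boundary V_DS = V_ov = V_GS − V_th = 1.68 − 0.94 = 0.74 V.
I_D = ½ k_n V_ov² = 0.5 × 1.6 × 0.74² = 0.438 mA.

I_D = 0.438 mA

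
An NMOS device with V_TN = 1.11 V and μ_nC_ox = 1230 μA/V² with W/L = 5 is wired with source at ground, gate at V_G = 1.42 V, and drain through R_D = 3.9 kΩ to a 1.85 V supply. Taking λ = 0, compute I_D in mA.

V_GS = V_G = 1.42 V, so V_ov = 1.42 − 1.11 = 0.31 V.
k_n = μ_nC_ox · (W/L) = 6.15 mA/V².
Assume saturation: I_D = ½ k_n V_ov² = 0.5 × 6.15 × 0.31² = 0.296 mA, giving V_DS = V_DD − I_D R_D = 1.85 − 0.296 × 3.9 = 0.698 V.
V_DS = 0.698 V ≥ V_ov = 0.31 V, confirming saturation.

I_D = 0.296 mA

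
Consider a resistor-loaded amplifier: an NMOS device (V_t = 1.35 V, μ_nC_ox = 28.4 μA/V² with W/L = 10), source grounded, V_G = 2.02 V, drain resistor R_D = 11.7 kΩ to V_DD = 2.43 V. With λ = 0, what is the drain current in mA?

I_D = 0.0637 mA

V_GS = V_G = 2.02 V, so V_ov = 2.02 − 1.35 = 0.67 V.
k_n = μ_nC_ox · (W/L) = 0.284 mA/V².
Assume saturation: I_D = ½ k_n V_ov² = 0.5 × 0.284 × 0.67² = 0.0637 mA, giving V_DS = V_DD − I_D R_D = 2.43 − 0.0637 × 11.7 = 1.68 V.
V_DS = 1.68 V ≥ V_ov = 0.67 V, confirming saturation.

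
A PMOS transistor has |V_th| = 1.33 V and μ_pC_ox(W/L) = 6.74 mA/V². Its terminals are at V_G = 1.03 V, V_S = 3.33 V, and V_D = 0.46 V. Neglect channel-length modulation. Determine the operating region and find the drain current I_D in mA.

Saturation; I_D = 3.17 mA

V_SG = V_S − V_G = 3.33 − 1.03 = 2.3 V; V_SD = V_S − V_D = 3.33 − 0.46 = 2.87 V.
V_ov = V_SG − |V_th| = 2.3 − 1.33 = 0.97 V.
Since V_SD = 2.87 V ≥ V_ov = 0.97 V, the device is in saturation.
I_D = ½ k_p V_ov² = 0.5 × 6.74 × 0.97² = 3.17 mA.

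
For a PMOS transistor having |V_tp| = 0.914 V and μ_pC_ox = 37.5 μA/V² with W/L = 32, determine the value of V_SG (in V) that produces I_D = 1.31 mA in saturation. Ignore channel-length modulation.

V_SG = 2.39 V

k_p = μ_pC_ox · (W/L) = 1.2 mA/V².
In saturation I_D = ½ k_p (V_SG − |V_tp|)², so V_SG − |V_tp| = √(2 I_D / k_p) = √(2 × 1.31 / 1.2) = 1.48 V.
V_SG = 0.914 + 1.48 = 2.39 V.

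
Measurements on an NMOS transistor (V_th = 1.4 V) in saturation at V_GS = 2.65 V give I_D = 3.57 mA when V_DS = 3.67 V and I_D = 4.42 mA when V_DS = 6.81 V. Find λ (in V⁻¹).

λ = 0.105 V⁻¹

With V_GS fixed, I_D ∝ (1 + λ V_DS) in saturation, so I_D2/I_D1 = (1 + λ V_DS2)/(1 + λ V_DS1).
4.42/3.57 = 1.238 = (1 + 6.81 λ)/(1 + 3.67 λ).
Solving: λ (I_D1 V_DS2 − I_D2 V_DS1) = I_D2 − I_D1, so λ = (4.42 − 3.57) / (3.57 × 6.81 − 4.42 × 3.67) = 0.85 / 8.09 = 0.105 V⁻¹.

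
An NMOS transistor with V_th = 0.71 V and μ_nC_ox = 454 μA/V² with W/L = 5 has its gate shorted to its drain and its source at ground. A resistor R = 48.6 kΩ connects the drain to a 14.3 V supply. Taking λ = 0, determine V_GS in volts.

V_GS = 1.20 V

With gate tied to drain, V_GS = V_DS ≥ V_GS − V_th, so the device is in saturation.
k_n = μ_nC_ox · (W/L) = 2.27 mA/V².
KCL at the drain: ½ k_n (V_GS − V_th)² = (V_DD − V_GS)/R.
Let x = V_GS − 0.71. Then 55.2 x² + x − 13.59 = 0, giving x = 0.487 V (positive root), so V_GS = 1.2 V.
I_D = (V_DD − V_GS)/R = (14.3 − 1.2) / 48.6 = 0.27 mA.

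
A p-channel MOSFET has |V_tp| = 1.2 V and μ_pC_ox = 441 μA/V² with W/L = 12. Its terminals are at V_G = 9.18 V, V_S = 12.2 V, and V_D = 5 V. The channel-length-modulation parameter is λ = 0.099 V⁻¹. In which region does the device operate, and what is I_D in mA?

Saturation; I_D = 15.0 mA

V_SG = V_S − V_G = 12.2 − 9.18 = 3.02 V; V_SD = V_S − V_D = 12.2 − 5 = 7.2 V.
k_p = μ_pC_ox · (W/L) = 5.292 mA/V².
V_ov = V_SG − |V_tp| = 3.02 − 1.2 = 1.82 V.
Since V_SD = 7.2 V ≥ V_ov = 1.82 V, the device is in saturation.
I_D = ½ k_p V_ov² (1 + λ V_SD) = 0.5 × 5.292 × 1.82² × (1 + 0.099 × 7.2) = 15 mA.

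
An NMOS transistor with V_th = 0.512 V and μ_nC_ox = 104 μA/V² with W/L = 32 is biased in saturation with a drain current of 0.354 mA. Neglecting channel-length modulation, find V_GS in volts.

k_n = μ_nC_ox · (W/L) = 3.328 mA/V².
In saturation I_D = ½ k_n (V_GS − V_th)², so V_GS − V_th = √(2 I_D / k_n) = √(2 × 0.354 / 3.328) = 0.461 V.
V_GS = 0.512 + 0.461 = 0.973 V.

V_GS = 0.973 V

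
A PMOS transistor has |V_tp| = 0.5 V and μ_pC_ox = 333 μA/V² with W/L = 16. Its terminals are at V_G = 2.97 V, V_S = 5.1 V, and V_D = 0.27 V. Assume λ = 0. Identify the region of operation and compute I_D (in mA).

Saturation; I_D = 7.08 mA

V_SG = V_S − V_G = 5.1 − 2.97 = 2.13 V; V_SD = V_S − V_D = 5.1 − 0.27 = 4.83 V.
k_p = μ_pC_ox · (W/L) = 5.328 mA/V².
V_ov = V_SG − |V_tp| = 2.13 − 0.5 = 1.63 V.
Since V_SD = 4.83 V ≥ V_ov = 1.63 V, the device is in saturation.
I_D = ½ k_p V_ov² = 0.5 × 5.328 × 1.63² = 7.08 mA.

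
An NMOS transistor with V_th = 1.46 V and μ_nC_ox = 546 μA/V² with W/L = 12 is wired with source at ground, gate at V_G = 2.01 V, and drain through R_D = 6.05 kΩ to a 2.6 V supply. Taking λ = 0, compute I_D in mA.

I_D = 0.409 mA

V_GS = V_G = 2.01 V, so V_ov = 2.01 − 1.46 = 0.55 V.
k_n = μ_nC_ox · (W/L) = 6.552 mA/V².
Assume saturation: I_D = ½ k_n V_ov² = 0.5 × 6.552 × 0.55² = 0.991 mA, giving V_DS = V_DD − I_D R_D = 2.6 − 0.991 × 6.05 = -3.4 V.
But -3.4 V < V_ov = 0.55 V, so the device is actually in triode.
In triode I_D = k_n[V_ov V_DS − ½ V_DS²] and I_D = (V_DD − V_DS)/R_D. Equating: 19.8 V_DS² − 22.8 V_DS + 2.6 = 0, giving V_DS = 0.128 V (the root below V_ov).
I_D = (2.6 − 0.128) / 6.05 = 0.409 mA.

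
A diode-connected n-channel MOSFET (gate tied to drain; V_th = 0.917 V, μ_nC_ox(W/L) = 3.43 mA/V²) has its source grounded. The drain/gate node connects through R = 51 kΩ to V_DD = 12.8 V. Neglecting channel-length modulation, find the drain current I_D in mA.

I_D = 0.226 mA

With gate tied to drain, V_GS = V_DS ≥ V_GS − V_th, so the device is in saturation.
KCL at the drain: ½ k_n (V_GS − V_th)² = (V_DD − V_GS)/R.
Let x = V_GS − 0.917. Then 87.5 x² + x − 11.88 = 0, giving x = 0.363 V (positive root), so V_GS = 1.28 V.
I_D = (V_DD − V_GS)/R = (12.8 − 1.28) / 51 = 0.226 mA.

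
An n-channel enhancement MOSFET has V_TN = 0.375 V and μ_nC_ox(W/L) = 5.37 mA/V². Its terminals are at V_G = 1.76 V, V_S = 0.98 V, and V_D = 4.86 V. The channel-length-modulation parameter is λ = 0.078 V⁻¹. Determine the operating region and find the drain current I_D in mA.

V_GS = V_G − V_S = 1.76 − 0.98 = 0.78 V; V_DS = V_D − V_S = 4.86 − 0.98 = 3.88 V.
V_ov = V_GS − V_TN = 0.78 − 0.375 = 0.405 V.
Since V_DS = 3.88 V ≥ V_ov = 0.405 V, the device is in saturation.
I_D = ½ k_n V_ov² (1 + λ V_DS) = 0.5 × 5.37 × 0.405² × (1 + 0.078 × 3.88) = 0.574 mA.

Saturation; I_D = 0.574 mA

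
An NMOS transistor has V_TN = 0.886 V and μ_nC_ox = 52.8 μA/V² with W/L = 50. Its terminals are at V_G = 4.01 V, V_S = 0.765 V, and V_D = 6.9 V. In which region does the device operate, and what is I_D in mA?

V_GS = V_G − V_S = 4.01 − 0.765 = 3.24 V; V_DS = V_D − V_S = 6.9 − 0.765 = 6.14 V.
k_n = μ_nC_ox · (W/L) = 2.64 mA/V².
V_ov = V_GS − V_TN = 3.24 − 0.886 = 2.36 V.
Since V_DS = 6.14 V ≥ V_ov = 2.36 V, the device is in saturation.
I_D = ½ k_n V_ov² = 0.5 × 2.64 × 2.36² = 7.35 mA.

Saturation; I_D = 7.35 mA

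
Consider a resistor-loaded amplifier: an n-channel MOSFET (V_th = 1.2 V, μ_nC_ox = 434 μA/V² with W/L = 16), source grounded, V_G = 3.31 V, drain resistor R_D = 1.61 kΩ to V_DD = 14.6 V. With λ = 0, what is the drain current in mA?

I_D = 8.63 mA

V_GS = V_G = 3.31 V, so V_ov = 3.31 − 1.2 = 2.11 V.
k_n = μ_nC_ox · (W/L) = 6.944 mA/V².
Assume saturation: I_D = ½ k_n V_ov² = 0.5 × 6.944 × 2.11² = 15.5 mA, giving V_DS = V_DD − I_D R_D = 14.6 − 15.5 × 1.61 = -10.3 V.
But -10.3 V < V_ov = 2.11 V, so the device is actually in triode.
In triode I_D = k_n[V_ov V_DS − ½ V_DS²] and I_D = (V_DD − V_DS)/R_D. Equating: 5.59 V_DS² − 24.59 V_DS + 14.6 = 0, giving V_DS = 0.708 V (the root below V_ov).
I_D = (14.6 − 0.708) / 1.61 = 8.63 mA.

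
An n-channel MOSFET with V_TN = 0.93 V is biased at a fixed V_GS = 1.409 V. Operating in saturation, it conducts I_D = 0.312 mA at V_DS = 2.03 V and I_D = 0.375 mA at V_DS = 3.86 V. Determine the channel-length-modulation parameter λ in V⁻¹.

With V_GS fixed, I_D ∝ (1 + λ V_DS) in saturation, so I_D2/I_D1 = (1 + λ V_DS2)/(1 + λ V_DS1).
0.375/0.312 = 1.202 = (1 + 3.86 λ)/(1 + 2.03 λ).
Solving: λ (I_D1 V_DS2 − I_D2 V_DS1) = I_D2 − I_D1, so λ = (0.375 − 0.312) / (0.312 × 3.86 − 0.375 × 2.03) = 0.063 / 0.443 = 0.142 V⁻¹.

λ = 0.142 V⁻¹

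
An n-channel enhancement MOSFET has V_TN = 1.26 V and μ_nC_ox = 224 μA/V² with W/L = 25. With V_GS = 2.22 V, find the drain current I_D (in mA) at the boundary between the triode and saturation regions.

I_D = 2.58 mA

At the boundary V_DS = V_ov = V_GS − V_TN = 2.22 − 1.26 = 0.96 V.
k_n = μ_nC_ox · (W/L) = 5.6 mA/V².
I_D = ½ k_n V_ov² = 0.5 × 5.6 × 0.96² = 2.58 mA.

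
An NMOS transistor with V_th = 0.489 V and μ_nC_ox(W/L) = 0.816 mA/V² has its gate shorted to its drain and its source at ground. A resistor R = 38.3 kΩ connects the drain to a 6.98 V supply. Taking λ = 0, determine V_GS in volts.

With gate tied to drain, V_GS = V_DS ≥ V_GS − V_th, so the device is in saturation.
KCL at the drain: ½ k_n (V_GS − V_th)² = (V_DD − V_GS)/R.
Let x = V_GS − 0.489. Then 15.6 x² + x − 6.491 = 0, giving x = 0.613 V (positive root), so V_GS = 1.1 V.
I_D = (V_DD − V_GS)/R = (6.98 − 1.1) / 38.3 = 0.153 mA.

V_GS = 1.10 V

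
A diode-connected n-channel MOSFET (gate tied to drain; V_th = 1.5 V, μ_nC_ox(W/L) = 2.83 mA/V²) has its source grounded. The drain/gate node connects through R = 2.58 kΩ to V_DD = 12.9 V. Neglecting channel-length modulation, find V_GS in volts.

V_GS = 3.14 V

With gate tied to drain, V_GS = V_DS ≥ V_GS − V_th, so the device is in saturation.
KCL at the drain: ½ k_n (V_GS − V_th)² = (V_DD − V_GS)/R.
Let x = V_GS − 1.5. Then 3.65 x² + x − 11.4 = 0, giving x = 1.64 V (positive root), so V_GS = 3.14 V.
I_D = (V_DD − V_GS)/R = (12.9 − 3.14) / 2.58 = 3.78 mA.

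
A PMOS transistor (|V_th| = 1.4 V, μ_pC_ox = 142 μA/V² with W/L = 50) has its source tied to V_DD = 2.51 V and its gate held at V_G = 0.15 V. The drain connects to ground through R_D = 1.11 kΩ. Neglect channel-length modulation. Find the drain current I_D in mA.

I_D = 1.95 mA

V_SG = V_DD − V_G = 2.51 − 0.15 = 2.36 V, so V_ov = 2.36 − 1.4 = 0.96 V.
k_p = μ_pC_ox · (W/L) = 7.1 mA/V².
Assume saturation: I_D = ½ k_p V_ov² = 0.5 × 7.1 × 0.96² = 3.27 mA, giving V_SD = V_DD − I_D R_D = 2.51 − 3.27 × 1.11 = -1.12 V.
But -1.12 V < V_ov = 0.96 V, so the device is actually in triode.
In triode I_D = k_p[V_ov V_SD − ½ V_SD²] and I_D = (V_DD − V_SD)/R_D. Equating: 3.94 V_SD² − 8.566 V_SD + 2.51 = 0, giving V_SD = 0.349 V (the root below V_ov).
I_D = (2.51 − 0.349) / 1.11 = 1.95 mA.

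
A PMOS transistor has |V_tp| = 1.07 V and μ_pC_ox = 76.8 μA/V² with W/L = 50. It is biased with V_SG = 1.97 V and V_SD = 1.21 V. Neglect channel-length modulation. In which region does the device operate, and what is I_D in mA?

Saturation; I_D = 1.56 mA

k_p = μ_pC_ox · (W/L) = 3.84 mA/V².
V_ov = V_SG − |V_tp| = 1.97 − 1.07 = 0.9 V.
Since V_SD = 1.21 V ≥ V_ov = 0.9 V, the device is in saturation.
I_D = ½ k_p V_ov² = 0.5 × 3.84 × 0.9² = 1.56 mA.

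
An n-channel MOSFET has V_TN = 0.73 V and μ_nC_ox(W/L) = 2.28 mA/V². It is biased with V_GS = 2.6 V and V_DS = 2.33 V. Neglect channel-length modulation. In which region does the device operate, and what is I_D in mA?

V_ov = V_GS − V_TN = 2.6 − 0.73 = 1.87 V.
Since V_DS = 2.33 V ≥ V_ov = 1.87 V, the device is in saturation.
I_D = ½ k_n V_ov² = 0.5 × 2.28 × 1.87² = 3.99 mA.

Saturation; I_D = 3.99 mA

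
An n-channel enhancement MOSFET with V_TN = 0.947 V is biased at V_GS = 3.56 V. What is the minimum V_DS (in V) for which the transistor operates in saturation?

V_DS,sat = 2.61 V

The boundary between triode and saturation is V_DS = V_GS − V_TN = V_ov.
V_ov = 3.56 − 0.947 = 2.61 V.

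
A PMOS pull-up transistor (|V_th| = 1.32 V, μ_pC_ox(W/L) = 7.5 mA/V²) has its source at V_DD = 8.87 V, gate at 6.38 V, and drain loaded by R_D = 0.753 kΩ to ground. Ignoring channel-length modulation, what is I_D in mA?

V_SG = V_DD − V_G = 8.87 − 6.38 = 2.49 V, so V_ov = 2.49 − 1.32 = 1.17 V.
Assume saturation: I_D = ½ k_p V_ov² = 0.5 × 7.5 × 1.17² = 5.13 mA, giving V_SD = V_DD − I_D R_D = 8.87 − 5.13 × 0.753 = 5 V.
V_SD = 5 V ≥ V_ov = 1.17 V, confirming saturation.

I_D = 5.13 mA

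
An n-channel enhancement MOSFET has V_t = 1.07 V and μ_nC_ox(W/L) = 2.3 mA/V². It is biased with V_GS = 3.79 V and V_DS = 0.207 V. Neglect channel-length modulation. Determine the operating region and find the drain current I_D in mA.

V_ov = V_GS − V_t = 3.79 − 1.07 = 2.72 V.
Since V_DS = 0.207 V < V_ov = 2.72 V, the device is in the triode region.
I_D = k_n [V_ov · V_DS − ½ V_DS²] = 2.3 × [2.72 × 0.207 − 0.5 × 0.207²] = 1.25 mA.

Triode; I_D = 1.25 mA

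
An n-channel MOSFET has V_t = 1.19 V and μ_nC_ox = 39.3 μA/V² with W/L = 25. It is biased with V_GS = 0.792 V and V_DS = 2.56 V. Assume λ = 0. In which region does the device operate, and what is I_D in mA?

V_GS = 0.792 V < V_t = 1.19 V, so the transistor is in cutoff.

Cutoff; I_D = 0 mA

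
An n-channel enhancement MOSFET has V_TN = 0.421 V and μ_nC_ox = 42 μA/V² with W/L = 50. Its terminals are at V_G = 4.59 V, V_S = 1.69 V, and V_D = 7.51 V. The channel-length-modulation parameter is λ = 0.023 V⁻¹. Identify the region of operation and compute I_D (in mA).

Saturation; I_D = 7.32 mA

V_GS = V_G − V_S = 4.59 − 1.69 = 2.9 V; V_DS = V_D − V_S = 7.51 − 1.69 = 5.82 V.
k_n = μ_nC_ox · (W/L) = 2.1 mA/V².
V_ov = V_GS − V_TN = 2.9 − 0.421 = 2.48 V.
Since V_DS = 5.82 V ≥ V_ov = 2.48 V, the device is in saturation.
I_D = ½ k_n V_ov² (1 + λ V_DS) = 0.5 × 2.1 × 2.48² × (1 + 0.023 × 5.82) = 7.32 mA.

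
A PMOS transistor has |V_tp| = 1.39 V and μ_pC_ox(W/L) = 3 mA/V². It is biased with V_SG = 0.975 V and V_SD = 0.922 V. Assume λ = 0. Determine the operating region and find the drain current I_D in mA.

V_SG = 0.975 V < |V_tp| = 1.39 V, so the transistor is in cutoff.

Cutoff; I_D = 0 mA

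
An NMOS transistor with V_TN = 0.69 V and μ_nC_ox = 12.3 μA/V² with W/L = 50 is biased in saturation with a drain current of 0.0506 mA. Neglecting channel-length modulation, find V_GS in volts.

k_n = μ_nC_ox · (W/L) = 0.615 mA/V².
In saturation I_D = ½ k_n (V_GS − V_TN)², so V_GS − V_TN = √(2 I_D / k_n) = √(2 × 0.0506 / 0.615) = 0.406 V.
V_GS = 0.69 + 0.406 = 1.1 V.

V_GS = 1.10 V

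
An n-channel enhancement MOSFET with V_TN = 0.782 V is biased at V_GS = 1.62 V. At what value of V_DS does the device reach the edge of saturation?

The boundary between triode and saturation is V_DS = V_GS − V_TN = V_ov.
V_ov = 1.62 − 0.782 = 0.838 V.

V_DS,sat = 0.838 V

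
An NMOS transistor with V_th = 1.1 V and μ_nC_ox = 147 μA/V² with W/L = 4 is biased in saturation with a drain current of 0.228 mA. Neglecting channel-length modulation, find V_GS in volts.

k_n = μ_nC_ox · (W/L) = 0.588 mA/V².
In saturation I_D = ½ k_n (V_GS − V_th)², so V_GS − V_th = √(2 I_D / k_n) = √(2 × 0.228 / 0.588) = 0.881 V.
V_GS = 1.1 + 0.881 = 1.98 V.

V_GS = 1.98 V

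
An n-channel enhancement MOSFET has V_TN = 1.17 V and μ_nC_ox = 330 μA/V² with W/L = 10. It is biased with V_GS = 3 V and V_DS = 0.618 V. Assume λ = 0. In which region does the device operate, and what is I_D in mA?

k_n = μ_nC_ox · (W/L) = 3.3 mA/V².
V_ov = V_GS − V_TN = 3 − 1.17 = 1.83 V.
Since V_DS = 0.618 V < V_ov = 1.83 V, the device is in the triode region.
I_D = k_n [V_ov · V_DS − ½ V_DS²] = 3.3 × [1.83 × 0.618 − 0.5 × 0.618²] = 3.1 mA.

Triode; I_D = 3.10 mA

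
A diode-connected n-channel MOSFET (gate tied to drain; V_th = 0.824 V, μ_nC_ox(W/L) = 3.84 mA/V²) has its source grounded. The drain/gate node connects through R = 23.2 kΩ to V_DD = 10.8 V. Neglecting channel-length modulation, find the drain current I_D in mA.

I_D = 0.410 mA

With gate tied to drain, V_GS = V_DS ≥ V_GS − V_th, so the device is in saturation.
KCL at the drain: ½ k_n (V_GS − V_th)² = (V_DD − V_GS)/R.
Let x = V_GS − 0.824. Then 44.5 x² + x − 9.976 = 0, giving x = 0.462 V (positive root), so V_GS = 1.29 V.
I_D = (V_DD − V_GS)/R = (10.8 − 1.29) / 23.2 = 0.41 mA.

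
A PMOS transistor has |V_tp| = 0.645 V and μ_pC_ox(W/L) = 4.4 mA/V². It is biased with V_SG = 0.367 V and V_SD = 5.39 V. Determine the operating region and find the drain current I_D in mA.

Cutoff; I_D = 0 mA

V_SG = 0.367 V < |V_tp| = 0.645 V, so the transistor is in cutoff.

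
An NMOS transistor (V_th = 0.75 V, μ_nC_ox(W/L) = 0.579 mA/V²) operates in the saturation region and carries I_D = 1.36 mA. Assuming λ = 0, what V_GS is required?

V_GS = 2.92 V

In saturation I_D = ½ k_n (V_GS − V_th)², so V_GS − V_th = √(2 I_D / k_n) = √(2 × 1.36 / 0.579) = 2.17 V.
V_GS = 0.75 + 2.17 = 2.92 V.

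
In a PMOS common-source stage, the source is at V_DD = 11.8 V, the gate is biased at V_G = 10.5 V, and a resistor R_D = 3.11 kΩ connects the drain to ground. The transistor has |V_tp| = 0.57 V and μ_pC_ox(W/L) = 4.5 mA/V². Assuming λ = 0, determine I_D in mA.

V_SG = V_DD − V_G = 11.8 − 10.5 = 1.3 V, so V_ov = 1.3 − 0.57 = 0.73 V.
Assume saturation: I_D = ½ k_p V_ov² = 0.5 × 4.5 × 0.73² = 1.2 mA, giving V_SD = V_DD − I_D R_D = 11.8 − 1.2 × 3.11 = 8.07 V.
V_SD = 8.07 V ≥ V_ov = 0.73 V, confirming saturation.

I_D = 1.20 mA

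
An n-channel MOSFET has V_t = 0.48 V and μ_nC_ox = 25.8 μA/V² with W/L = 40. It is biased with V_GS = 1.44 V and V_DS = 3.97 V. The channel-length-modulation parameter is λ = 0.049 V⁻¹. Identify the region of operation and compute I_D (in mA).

k_n = μ_nC_ox · (W/L) = 1.032 mA/V².
V_ov = V_GS − V_t = 1.44 − 0.48 = 0.96 V.
Since V_DS = 3.97 V ≥ V_ov = 0.96 V, the device is in saturation.
I_D = ½ k_n V_ov² (1 + λ V_DS) = 0.5 × 1.032 × 0.96² × (1 + 0.049 × 3.97) = 0.568 mA.

Saturation; I_D = 0.568 mA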